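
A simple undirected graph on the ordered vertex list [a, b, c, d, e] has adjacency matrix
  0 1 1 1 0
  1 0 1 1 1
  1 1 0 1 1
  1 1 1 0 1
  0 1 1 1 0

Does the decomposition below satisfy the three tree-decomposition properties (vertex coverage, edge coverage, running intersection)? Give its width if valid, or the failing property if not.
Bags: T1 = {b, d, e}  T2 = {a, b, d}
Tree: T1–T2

No — vertex c appears in no bag.

A tree decomposition must satisfy three properties: every vertex lies in some bag; for every edge, both endpoints lie together in some bag; and for every vertex, the bags containing it form a connected subtree. Here vertex c appears in no bag, so the decomposition is invalid.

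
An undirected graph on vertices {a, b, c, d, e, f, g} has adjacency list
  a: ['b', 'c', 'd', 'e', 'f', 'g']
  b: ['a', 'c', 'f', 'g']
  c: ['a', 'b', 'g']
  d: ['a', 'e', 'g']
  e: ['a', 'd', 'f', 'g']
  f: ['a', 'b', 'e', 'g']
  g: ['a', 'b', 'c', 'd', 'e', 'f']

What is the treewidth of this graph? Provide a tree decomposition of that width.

Every bag has size at most 4, so the width is 4 − 1 = 3 and tw(G) ≤ 3. Conversely, {a, d, e, g} is a clique of size 4, and the vertices of any clique must share a bag in every tree decomposition; so some bag has ≥ 4 vertices and tw(G) ≥ 3. Hence tw(G) = 3 exactly.

Treewidth 3.
Bags: B1 = {a, b, f, g}  B2 = {a, b, c, g}  B3 = {a, e, f, g}  B4 = {a, d, e, g}
Tree: B1–B2, B1–B3, B3–B4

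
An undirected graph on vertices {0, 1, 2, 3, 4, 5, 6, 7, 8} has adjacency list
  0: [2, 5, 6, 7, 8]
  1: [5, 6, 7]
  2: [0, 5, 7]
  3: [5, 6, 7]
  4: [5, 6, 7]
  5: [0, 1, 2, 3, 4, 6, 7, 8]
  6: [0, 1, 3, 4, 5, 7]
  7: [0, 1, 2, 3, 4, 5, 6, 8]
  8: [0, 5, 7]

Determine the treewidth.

3

A width-3 tree decomposition is:
Bags: B1 = {0, 5, 6, 7}  B2 = {1, 5, 6, 7}  B3 = {3, 5, 6, 7}  B4 = {0, 5, 7, 8}  B5 = {0, 2, 5, 7}  B6 = {4, 5, 6, 7}
Tree: B1–B2, B2–B3, B1–B4, B4–B5, B2–B6
Each bag holds 4 vertices, so the decomposition has width 3, which upper-bounds the treewidth. For the lower bound, the 4 vertices {0, 5, 7, 8} are pairwise adjacent, and any tree decomposition puts a clique entirely inside one bag — forcing width ≥ 3. Hence tw(G) = 3 exactly.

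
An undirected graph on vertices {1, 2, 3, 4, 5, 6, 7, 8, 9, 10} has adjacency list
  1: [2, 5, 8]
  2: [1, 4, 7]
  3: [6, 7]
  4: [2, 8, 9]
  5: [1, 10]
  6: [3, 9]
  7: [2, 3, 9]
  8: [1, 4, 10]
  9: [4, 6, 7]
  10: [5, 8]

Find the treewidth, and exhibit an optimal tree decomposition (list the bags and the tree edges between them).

Every bag has size at most 3, so the width is 3 − 1 = 2 and tw(G) ≤ 2. The edges 6–3–7–9–6 form a cycle, so G is not a tree and its treewidth is at least 2. Combining the bounds, tw(G) = 2.

Treewidth 2.
One such decomposition:
Bags: B1 = {3, 6, 9}  B2 = {3, 7, 9}  B3 = {4, 7, 9}  B4 = {2, 4, 7}  B5 = {2, 4, 8}  B6 = {1, 2, 8}  B7 = {1, 8, 10}  B8 = {1, 5, 10}
Tree: B1–B2, B2–B3, B3–B4, B4–B5, B5–B6, B6–B7, B7–B8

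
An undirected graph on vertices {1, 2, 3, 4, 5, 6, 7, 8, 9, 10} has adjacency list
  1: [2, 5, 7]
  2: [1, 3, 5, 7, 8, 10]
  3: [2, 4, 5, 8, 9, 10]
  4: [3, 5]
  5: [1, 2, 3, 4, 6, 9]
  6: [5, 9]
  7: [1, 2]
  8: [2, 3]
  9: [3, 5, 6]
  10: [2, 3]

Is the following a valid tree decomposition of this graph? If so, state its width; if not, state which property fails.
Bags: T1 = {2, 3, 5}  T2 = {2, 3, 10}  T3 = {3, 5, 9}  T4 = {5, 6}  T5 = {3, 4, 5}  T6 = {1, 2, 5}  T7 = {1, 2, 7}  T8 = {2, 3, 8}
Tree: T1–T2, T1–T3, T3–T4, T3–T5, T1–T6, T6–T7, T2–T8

No — edge (9,6) lies in no bag.

A tree decomposition must satisfy three properties: every vertex lies in some bag; for every edge, both endpoints lie together in some bag; and for every vertex, the bags containing it form a connected subtree. Here edge (9,6) lies in no bag, so the decomposition is invalid.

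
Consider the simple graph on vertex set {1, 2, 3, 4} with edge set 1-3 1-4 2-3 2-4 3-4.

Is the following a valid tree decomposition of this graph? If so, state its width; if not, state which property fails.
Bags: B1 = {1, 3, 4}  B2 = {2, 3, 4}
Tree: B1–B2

Vertex coverage: the bags together contain {1, 2, 3, 4}, the full vertex set. Edge coverage: each edge of G has both endpoints in at least one bag. Running intersection: for every vertex, the bags containing it form a connected subtree. All three properties hold, so this is a valid tree decomposition of width max|bag| − 1 = 2, and hence tw(G) ≤ 2.

Yes; width 2.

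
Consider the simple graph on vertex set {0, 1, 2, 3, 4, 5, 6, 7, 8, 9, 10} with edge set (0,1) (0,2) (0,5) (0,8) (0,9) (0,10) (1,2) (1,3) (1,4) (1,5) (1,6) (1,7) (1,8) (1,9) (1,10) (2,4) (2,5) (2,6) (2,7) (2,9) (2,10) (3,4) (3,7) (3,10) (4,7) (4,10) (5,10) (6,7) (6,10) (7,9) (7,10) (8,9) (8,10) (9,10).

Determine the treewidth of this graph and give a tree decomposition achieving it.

Treewidth 4.
One optimal decomposition is:
Bags: B1 = {1, 2, 7, 9, 10}  B2 = {0, 1, 2, 9, 10}  B3 = {1, 2, 4, 7, 10}  B4 = {0, 1, 8, 9, 10}  B5 = {1, 2, 6, 7, 10}  B6 = {0, 1, 2, 5, 10}  B7 = {1, 3, 4, 7, 10}
Tree: B1–B2, B1–B3, B2–B4, B3–B5, B2–B6, B3–B7

Every bag has size at most 5, so the width is 5 − 1 = 4 and tw(G) ≤ 4. On the other hand G contains the 5-clique {0, 1, 8, 9, 10}. A clique must lie in a single bag of any decomposition, so no decomposition can have width below 4. Hence tw(G) = 4 exactly.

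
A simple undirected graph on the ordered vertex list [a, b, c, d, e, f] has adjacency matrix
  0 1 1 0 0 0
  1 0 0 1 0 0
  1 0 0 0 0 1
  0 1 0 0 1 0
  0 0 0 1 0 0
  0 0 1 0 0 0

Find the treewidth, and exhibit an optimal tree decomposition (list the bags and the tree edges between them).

The largest bag has 2 vertices, giving width 1; this decomposition certifies tw(G) ≤ 1. Since G has at least one edge (e.g. e–d), it is not an edgeless graph, so tw(G) ≥ 1. Combining the bounds, tw(G) = 1.

Treewidth 1.
Bags: B1 = {d, e}  B2 = {b, d}  B3 = {a, b}  B4 = {a, c}  B5 = {c, f}
Tree: B1–B2, B2–B3, B3–B4, B4–B5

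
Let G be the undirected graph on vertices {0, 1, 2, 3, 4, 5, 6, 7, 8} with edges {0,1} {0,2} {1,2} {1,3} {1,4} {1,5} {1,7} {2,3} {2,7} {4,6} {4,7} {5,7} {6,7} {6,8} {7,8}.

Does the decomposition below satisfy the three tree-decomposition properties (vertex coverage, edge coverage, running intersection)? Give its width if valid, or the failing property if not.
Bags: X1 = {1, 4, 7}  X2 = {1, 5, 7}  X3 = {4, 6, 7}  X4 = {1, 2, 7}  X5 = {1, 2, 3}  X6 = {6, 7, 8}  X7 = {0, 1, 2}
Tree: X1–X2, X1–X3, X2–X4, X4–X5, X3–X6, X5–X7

Every vertex of G appears in some bag (union = {0, 1, 2, 3, 4, 5, 6, 7, 8}); every edge is covered by a bag; and for each vertex v the set of bags containing v is connected in the bag tree. The decomposition is therefore valid. The largest bag has 3 vertices, so the width is 2.

Yes; width 2.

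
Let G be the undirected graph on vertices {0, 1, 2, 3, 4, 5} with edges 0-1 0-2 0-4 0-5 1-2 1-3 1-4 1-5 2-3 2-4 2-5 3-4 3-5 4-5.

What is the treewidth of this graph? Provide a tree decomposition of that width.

Treewidth 4.
One such decomposition:
Bags: B1 = {0, 1, 2, 4, 5}  B2 = {1, 2, 3, 4, 5}
Tree: B1–B2

The largest bag has 5 vertices, giving width 4; this decomposition certifies tw(G) ≤ 4. Conversely, {0, 1, 2, 4, 5} is a clique of size 5, and the vertices of any clique must share a bag in every tree decomposition; so some bag has ≥ 5 vertices and tw(G) ≥ 4. Combining the bounds, tw(G) = 4.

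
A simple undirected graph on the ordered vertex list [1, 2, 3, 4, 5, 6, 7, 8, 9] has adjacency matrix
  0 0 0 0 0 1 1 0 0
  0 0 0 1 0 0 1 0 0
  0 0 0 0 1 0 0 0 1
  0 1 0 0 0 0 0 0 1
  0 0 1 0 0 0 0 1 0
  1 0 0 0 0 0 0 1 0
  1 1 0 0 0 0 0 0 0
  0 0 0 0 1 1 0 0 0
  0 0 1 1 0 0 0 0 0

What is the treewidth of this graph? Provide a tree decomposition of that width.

Every bag has size at most 3, so the width is 3 − 1 = 2 and tw(G) ≤ 2. Since 2–7–1–6–8–5–3–9–4–2 is a cycle in G, G is not acyclic. Forests are exactly the graphs of treewidth ≤ 1, so tw(G) ≥ 2. Therefore the treewidth is 2.

Treewidth 2.
One optimal decomposition is:
Bags: B1 = {1, 2, 7}  B2 = {1, 2, 6}  B3 = {2, 6, 8}  B4 = {2, 5, 8}  B5 = {2, 3, 5}  B6 = {2, 3, 9}  B7 = {2, 4, 9}
Tree: B1–B2, B2–B3, B3–B4, B4–B5, B5–B6, B6–B7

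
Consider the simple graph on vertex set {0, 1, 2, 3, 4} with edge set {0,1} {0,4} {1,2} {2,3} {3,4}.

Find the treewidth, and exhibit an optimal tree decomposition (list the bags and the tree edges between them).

Treewidth 2.
One optimal decomposition is:
Bags: B1 = {0, 1, 2}  B2 = {0, 2, 4}  B3 = {2, 3, 4}
Tree: B1–B2, B2–B3

The largest bag has 3 vertices, giving width 2; this decomposition certifies tw(G) ≤ 2. Since 2–1–0–4–3–2 is a cycle in G, G is not acyclic. Forests are exactly the graphs of treewidth ≤ 1, so tw(G) ≥ 2. The upper and lower bounds meet at 2, so that is the treewidth.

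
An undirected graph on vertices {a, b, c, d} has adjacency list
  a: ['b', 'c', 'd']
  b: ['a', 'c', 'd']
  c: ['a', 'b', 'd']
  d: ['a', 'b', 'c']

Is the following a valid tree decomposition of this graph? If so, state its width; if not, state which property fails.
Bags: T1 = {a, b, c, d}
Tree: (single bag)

Yes; width 3.

Checking the three conditions: (i) the bags cover all of {a, b, c, d}; (ii) for each edge, some bag contains both endpoints; (iii) the bags containing any fixed vertex form a subtree. All hold, so the decomposition is valid with width 4 − 1 = 3.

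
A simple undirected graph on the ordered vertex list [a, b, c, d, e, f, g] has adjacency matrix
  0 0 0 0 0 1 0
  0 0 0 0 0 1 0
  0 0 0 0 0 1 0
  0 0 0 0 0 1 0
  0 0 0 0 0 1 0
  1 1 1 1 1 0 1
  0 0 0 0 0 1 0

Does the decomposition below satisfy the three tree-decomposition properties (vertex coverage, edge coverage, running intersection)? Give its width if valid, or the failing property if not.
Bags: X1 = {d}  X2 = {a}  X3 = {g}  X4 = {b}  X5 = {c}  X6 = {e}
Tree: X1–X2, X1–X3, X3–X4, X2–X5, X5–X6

No — vertex f appears in no bag.

A tree decomposition must satisfy three properties: every vertex lies in some bag; for every edge, both endpoints lie together in some bag; and for every vertex, the bags containing it form a connected subtree. Here vertex f appears in no bag, so the decomposition is invalid.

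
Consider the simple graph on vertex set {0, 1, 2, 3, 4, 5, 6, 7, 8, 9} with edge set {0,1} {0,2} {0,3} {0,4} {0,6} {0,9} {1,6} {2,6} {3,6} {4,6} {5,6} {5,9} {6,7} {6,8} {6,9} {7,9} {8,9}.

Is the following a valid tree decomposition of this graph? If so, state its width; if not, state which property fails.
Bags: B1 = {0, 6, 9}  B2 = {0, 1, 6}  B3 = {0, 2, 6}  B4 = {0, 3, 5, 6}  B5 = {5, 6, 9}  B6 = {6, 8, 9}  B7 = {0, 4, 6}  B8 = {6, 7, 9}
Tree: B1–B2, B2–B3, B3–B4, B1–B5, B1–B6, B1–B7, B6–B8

No — bags containing vertex 5 are not connected in the tree.

A tree decomposition must satisfy three properties: every vertex lies in some bag; for every edge, both endpoints lie together in some bag; and for every vertex, the bags containing it form a connected subtree. Here bags containing vertex 5 are not connected in the tree, so the decomposition is invalid.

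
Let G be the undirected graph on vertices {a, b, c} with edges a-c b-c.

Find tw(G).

A width-1 tree decomposition is:
Bags: B1 = {a, c}  B2 = {b, c}
Tree: B1–B2
The largest bag has 2 vertices, giving width 1; this decomposition certifies tw(G) ≤ 1. G has an edge, so its treewidth is at least 1. Therefore the treewidth is 1.

1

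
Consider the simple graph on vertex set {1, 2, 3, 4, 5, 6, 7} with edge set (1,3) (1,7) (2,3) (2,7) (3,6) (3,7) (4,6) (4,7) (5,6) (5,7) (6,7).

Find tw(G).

A width-2 tree decomposition is:
Bags: B1 = {3, 6, 7}  B2 = {2, 3, 7}  B3 = {5, 6, 7}  B4 = {4, 6, 7}  B5 = {1, 3, 7}
Tree: B1–B2, B1–B3, B1–B4, B1–B5
The largest bag has 3 vertices, giving width 2; this decomposition certifies tw(G) ≤ 2. For the lower bound, the 3 vertices {1, 3, 7} are pairwise adjacent, and any tree decomposition puts a clique entirely inside one bag — forcing width ≥ 2. Therefore the treewidth is 2.

2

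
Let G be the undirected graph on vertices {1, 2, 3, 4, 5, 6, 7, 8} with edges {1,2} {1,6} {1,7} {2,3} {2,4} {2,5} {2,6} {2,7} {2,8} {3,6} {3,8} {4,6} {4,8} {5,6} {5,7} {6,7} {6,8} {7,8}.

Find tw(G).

A width-3 tree decomposition is:
Bags: B1 = {2, 5, 6, 7}  B2 = {2, 6, 7, 8}  B3 = {2, 3, 6, 8}  B4 = {2, 4, 6, 8}  B5 = {1, 2, 6, 7}
Tree: B1–B2, B2–B3, B2–B4, B2–B5
Each bag holds 4 vertices, so the decomposition has width 3, which upper-bounds the treewidth. On the other hand G contains the 4-clique {2, 3, 6, 8}. A clique must lie in a single bag of any decomposition, so no decomposition can have width below 3. Therefore the treewidth is 3.

3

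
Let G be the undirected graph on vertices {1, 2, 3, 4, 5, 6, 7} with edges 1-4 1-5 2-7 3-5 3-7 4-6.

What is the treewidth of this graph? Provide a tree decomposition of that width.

Treewidth 1.
One such decomposition:
Bags: B1 = {4, 6}  B2 = {1, 4}  B3 = {1, 5}  B4 = {3, 5}  B5 = {3, 7}  B6 = {2, 7}
Tree: B1–B2, B2–B3, B3–B4, B4–B5, B5–B6

Every bag has size at most 2, so the width is 2 − 1 = 1 and tw(G) ≤ 1. Since G has at least one edge (e.g. 6–4), it is not an edgeless graph, so tw(G) ≥ 1. Hence tw(G) = 1 exactly.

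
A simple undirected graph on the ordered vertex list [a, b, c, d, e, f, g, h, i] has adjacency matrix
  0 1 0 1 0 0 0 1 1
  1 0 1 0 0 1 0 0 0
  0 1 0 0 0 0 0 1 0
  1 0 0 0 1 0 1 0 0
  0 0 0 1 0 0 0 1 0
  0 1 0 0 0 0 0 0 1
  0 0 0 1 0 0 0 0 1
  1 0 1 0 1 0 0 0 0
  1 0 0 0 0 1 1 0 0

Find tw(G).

3

A width-3 tree decomposition is:
Bags: B1 = {d, e, g, i}  B2 = {a, d, e, i}  B3 = {a, e, h, i}  B4 = {a, f, h, i}  B5 = {a, b, f, h}  B6 = {b, c, f, h}
Tree: B1–B2, B2–B3, B3–B4, B4–B5, B5–B6
The largest bag has 4 vertices, giving width 3; this decomposition certifies tw(G) ≤ 3. For the lower bound: the 4 vertex sets {d,e,g}, {i}, {a}, {b,c,f,h} are disjoint, each induces a connected subgraph, and every pair is joined by at least one edge of G. Contracting each set to a single vertex therefore yields K_{4} as a minor, and since treewidth is minor-monotone, tw(G) ≥ tw(K_{4}) = 3. Therefore the treewidth is 3.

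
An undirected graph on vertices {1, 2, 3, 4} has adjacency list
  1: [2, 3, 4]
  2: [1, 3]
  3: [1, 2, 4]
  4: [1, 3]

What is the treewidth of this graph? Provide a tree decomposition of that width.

Treewidth 2.
One optimal decomposition is:
Bags: B1 = {1, 2, 3}  B2 = {1, 3, 4}
Tree: B1–B2

The largest bag has 3 vertices, giving width 2; this decomposition certifies tw(G) ≤ 2. On the other hand G contains the 3-clique {1, 2, 3}. A clique must lie in a single bag of any decomposition, so no decomposition can have width below 2. Combining the bounds, tw(G) = 2.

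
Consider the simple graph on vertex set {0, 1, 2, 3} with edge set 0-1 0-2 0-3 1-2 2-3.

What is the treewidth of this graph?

A width-2 tree decomposition is:
Bags: B1 = {0, 1, 2}  B2 = {0, 2, 3}
Tree: B1–B2
The largest bag has 3 vertices, giving width 2; this decomposition certifies tw(G) ≤ 2. Conversely, {0, 1, 2} is a clique of size 3, and the vertices of any clique must share a bag in every tree decomposition; so some bag has ≥ 3 vertices and tw(G) ≥ 2. Combining the bounds, tw(G) = 2.

2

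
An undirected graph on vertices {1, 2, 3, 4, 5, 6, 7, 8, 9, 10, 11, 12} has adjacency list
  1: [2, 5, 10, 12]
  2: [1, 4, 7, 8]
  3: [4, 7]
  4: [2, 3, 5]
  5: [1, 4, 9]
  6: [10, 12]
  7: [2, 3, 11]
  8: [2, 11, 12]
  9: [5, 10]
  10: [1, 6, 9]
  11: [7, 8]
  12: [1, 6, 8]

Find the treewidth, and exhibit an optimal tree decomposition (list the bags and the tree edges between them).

Every bag has size at most 4, so the width is 4 − 1 = 3 and tw(G) ≤ 3. For the lower bound: the 4 vertex sets {3,7,11}, {8}, {2}, {1,4,5,12} are disjoint, each induces a connected subgraph, and every pair is joined by at least one edge of G. Contracting each set to a single vertex therefore yields K_{4} as a minor, and since treewidth is minor-monotone, tw(G) ≥ tw(K_{4}) = 3. Combining the bounds, tw(G) = 3.

Treewidth 3.
One such decomposition:
Bags: B1 = {3, 7, 8, 11}  B2 = {2, 3, 7, 8}  B3 = {2, 3, 4, 8}  B4 = {2, 4, 8, 12}  B5 = {1, 2, 4, 12}  B6 = {1, 4, 5, 12}  B7 = {1, 5, 6, 12}  B8 = {1, 5, 6, 10}  B9 = {5, 6, 9, 10}
Tree: B1–B2, B2–B3, B3–B4, B4–B5, B5–B6, B6–B7, B7–B8, B8–B9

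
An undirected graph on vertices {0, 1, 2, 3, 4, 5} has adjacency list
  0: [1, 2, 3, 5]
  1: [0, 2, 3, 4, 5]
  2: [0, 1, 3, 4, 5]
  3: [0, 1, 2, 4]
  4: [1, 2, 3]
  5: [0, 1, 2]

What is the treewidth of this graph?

A width-3 tree decomposition is:
Bags: B1 = {0, 1, 2, 5}  B2 = {0, 1, 2, 3}  B3 = {1, 2, 3, 4}
Tree: B1–B2, B2–B3
Every bag has size at most 4, so the width is 4 − 1 = 3 and tw(G) ≤ 3. Conversely, {0, 1, 2, 3} is a clique of size 4, and the vertices of any clique must share a bag in every tree decomposition; so some bag has ≥ 4 vertices and tw(G) ≥ 3. Therefore the treewidth is 3.

3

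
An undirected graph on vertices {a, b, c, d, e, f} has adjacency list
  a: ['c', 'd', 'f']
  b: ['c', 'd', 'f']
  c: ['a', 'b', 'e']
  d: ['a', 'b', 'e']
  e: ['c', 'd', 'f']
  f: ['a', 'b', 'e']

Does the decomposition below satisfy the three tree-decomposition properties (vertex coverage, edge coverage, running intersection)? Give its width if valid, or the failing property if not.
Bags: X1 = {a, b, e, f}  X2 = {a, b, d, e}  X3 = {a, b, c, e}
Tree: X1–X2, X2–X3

Yes; width 3.

Checking the three conditions: (i) the bags cover all of {a, b, c, d, e, f}; (ii) for each edge, some bag contains both endpoints; (iii) the bags containing any fixed vertex form a subtree. All hold, so the decomposition is valid with width 4 − 1 = 3.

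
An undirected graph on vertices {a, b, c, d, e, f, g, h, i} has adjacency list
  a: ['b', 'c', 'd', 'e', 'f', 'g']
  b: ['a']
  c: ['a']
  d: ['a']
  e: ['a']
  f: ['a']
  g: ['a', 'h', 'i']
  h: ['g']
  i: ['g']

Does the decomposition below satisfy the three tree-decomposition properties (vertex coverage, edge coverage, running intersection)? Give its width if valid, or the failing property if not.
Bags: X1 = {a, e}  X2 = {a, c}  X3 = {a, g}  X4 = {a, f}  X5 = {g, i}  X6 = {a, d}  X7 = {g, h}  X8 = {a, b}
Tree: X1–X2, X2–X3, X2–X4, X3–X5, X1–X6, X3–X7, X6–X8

Every vertex of G appears in some bag (union = {a, b, c, d, e, f, g, h, i}); every edge is covered by a bag; and for each vertex v the set of bags containing v is connected in the bag tree. The decomposition is therefore valid. The largest bag has 2 vertices, so the width is 1.

Yes; width 1.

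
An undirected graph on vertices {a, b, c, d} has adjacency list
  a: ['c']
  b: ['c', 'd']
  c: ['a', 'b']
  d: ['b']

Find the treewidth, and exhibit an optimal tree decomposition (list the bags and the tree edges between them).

The largest bag has 2 vertices, giving width 1; this decomposition certifies tw(G) ≤ 1. Since G has at least one edge (e.g. d–b), it is not an edgeless graph, so tw(G) ≥ 1. Hence tw(G) = 1 exactly.

Treewidth 1.
One such decomposition:
Bags: B1 = {b, d}  B2 = {b, c}  B3 = {a, c}
Tree: B1–B2, B2–B3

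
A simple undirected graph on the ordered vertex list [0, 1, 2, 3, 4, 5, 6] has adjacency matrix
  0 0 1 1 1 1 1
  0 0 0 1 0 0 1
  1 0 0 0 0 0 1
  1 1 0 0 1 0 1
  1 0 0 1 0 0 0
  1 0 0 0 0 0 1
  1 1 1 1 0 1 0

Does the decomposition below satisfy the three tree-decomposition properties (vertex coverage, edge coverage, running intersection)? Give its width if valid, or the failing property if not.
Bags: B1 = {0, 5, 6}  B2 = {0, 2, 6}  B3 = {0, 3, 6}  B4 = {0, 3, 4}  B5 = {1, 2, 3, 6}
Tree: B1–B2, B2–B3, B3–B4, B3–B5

No — bags containing vertex 2 are not connected in the tree.

A tree decomposition must satisfy three properties: every vertex lies in some bag; for every edge, both endpoints lie together in some bag; and for every vertex, the bags containing it form a connected subtree. Here bags containing vertex 2 are not connected in the tree, so the decomposition is invalid.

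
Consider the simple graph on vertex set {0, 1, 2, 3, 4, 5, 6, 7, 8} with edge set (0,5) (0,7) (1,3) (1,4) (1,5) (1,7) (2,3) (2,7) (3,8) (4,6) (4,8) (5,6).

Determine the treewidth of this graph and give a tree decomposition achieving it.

Every bag has size at most 4, so the width is 4 − 1 = 3 and tw(G) ≤ 3. For the lower bound: the 4 vertex sets {0,2,7}, {5}, {1}, {3,4,6,8} are disjoint, each induces a connected subgraph, and every pair is joined by at least one edge of G. Contracting each set to a single vertex therefore yields K_{4} as a minor, and since treewidth is minor-monotone, tw(G) ≥ tw(K_{4}) = 3. Hence tw(G) = 3 exactly.

Treewidth 3.
One such decomposition:
Bags: B1 = {0, 2, 5, 7}  B2 = {1, 2, 5, 7}  B3 = {1, 2, 3, 5}  B4 = {1, 3, 5, 6}  B5 = {1, 3, 4, 6}  B6 = {3, 4, 6, 8}
Tree: B1–B2, B2–B3, B3–B4, B4–B5, B5–B6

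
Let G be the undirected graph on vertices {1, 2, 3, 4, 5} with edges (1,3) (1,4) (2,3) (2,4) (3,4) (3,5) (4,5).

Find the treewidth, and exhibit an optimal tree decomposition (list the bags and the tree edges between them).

Treewidth 2.
Bags: B1 = {3, 4, 5}  B2 = {2, 3, 4}  B3 = {1, 3, 4}
Tree: B1–B2, B1–B3

Every bag has size at most 3, so the width is 3 − 1 = 2 and tw(G) ≤ 2. Conversely, {1, 3, 4} is a clique of size 3, and the vertices of any clique must share a bag in every tree decomposition; so some bag has ≥ 3 vertices and tw(G) ≥ 2. Combining the bounds, tw(G) = 2.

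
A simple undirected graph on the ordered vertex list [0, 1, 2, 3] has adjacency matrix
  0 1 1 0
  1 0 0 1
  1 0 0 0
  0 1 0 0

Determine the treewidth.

A width-1 tree decomposition is:
Bags: B1 = {0, 1}  B2 = {1, 3}  B3 = {0, 2}
Tree: B1–B2, B1–B3
Every bag has size at most 2, so the width is 2 − 1 = 1 and tw(G) ≤ 1. G has an edge, so its treewidth is at least 1. Therefore the treewidth is 1.

1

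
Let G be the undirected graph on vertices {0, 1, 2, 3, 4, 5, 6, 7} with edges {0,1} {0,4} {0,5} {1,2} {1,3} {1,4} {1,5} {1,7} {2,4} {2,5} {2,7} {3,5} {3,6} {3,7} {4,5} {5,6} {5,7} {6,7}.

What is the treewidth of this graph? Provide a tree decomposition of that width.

Treewidth 3.
One optimal decomposition is:
Bags: B1 = {3, 5, 6, 7}  B2 = {1, 3, 5, 7}  B3 = {1, 2, 5, 7}  B4 = {1, 2, 4, 5}  B5 = {0, 1, 4, 5}
Tree: B1–B2, B2–B3, B3–B4, B4–B5

Each bag holds 4 vertices, so the decomposition has width 3, which upper-bounds the treewidth. Conversely, {0, 1, 4, 5} is a clique of size 4, and the vertices of any clique must share a bag in every tree decomposition; so some bag has ≥ 4 vertices and tw(G) ≥ 3. The upper and lower bounds meet at 3, so that is the treewidth.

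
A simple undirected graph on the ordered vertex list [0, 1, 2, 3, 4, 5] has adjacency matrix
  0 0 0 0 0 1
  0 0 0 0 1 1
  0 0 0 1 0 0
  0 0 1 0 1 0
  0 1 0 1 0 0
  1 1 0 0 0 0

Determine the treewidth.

A width-1 tree decomposition is:
Bags: B1 = {1, 5}  B2 = {1, 4}  B3 = {3, 4}  B4 = {2, 3}  B5 = {0, 5}
Tree: B1–B2, B2–B3, B3–B4, B1–B5
The largest bag has 2 vertices, giving width 1; this decomposition certifies tw(G) ≤ 1. Any graph with an edge has treewidth ≥ 1, and G has the edge 1–5. Therefore the treewidth is 1.

1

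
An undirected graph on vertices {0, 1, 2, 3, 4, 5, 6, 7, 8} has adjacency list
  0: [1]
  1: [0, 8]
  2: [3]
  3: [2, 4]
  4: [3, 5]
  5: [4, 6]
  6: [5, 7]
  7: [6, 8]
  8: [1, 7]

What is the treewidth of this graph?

A width-1 tree decomposition is:
Bags: B1 = {2, 3}  B2 = {3, 4}  B3 = {4, 5}  B4 = {5, 6}  B5 = {6, 7}  B6 = {7, 8}  B7 = {1, 8}  B8 = {0, 1}
Tree: B1–B2, B2–B3, B3–B4, B4–B5, B5–B6, B6–B7, B7–B8
The largest bag has 2 vertices, giving width 1; this decomposition certifies tw(G) ≤ 1. G has an edge, so its treewidth is at least 1. The upper and lower bounds meet at 1, so that is the treewidth.

1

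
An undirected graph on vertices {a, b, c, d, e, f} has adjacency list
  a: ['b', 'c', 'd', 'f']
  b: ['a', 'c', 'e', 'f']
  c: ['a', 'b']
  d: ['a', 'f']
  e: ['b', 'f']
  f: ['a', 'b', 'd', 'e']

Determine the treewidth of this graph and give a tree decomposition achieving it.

Each bag holds 3 vertices, so the decomposition has width 2, which upper-bounds the treewidth. On the other hand G contains the 3-clique {a, b, c}. A clique must lie in a single bag of any decomposition, so no decomposition can have width below 2. The upper and lower bounds meet at 2, so that is the treewidth.

Treewidth 2.
One optimal decomposition is:
Bags: B1 = {a, b, f}  B2 = {b, e, f}  B3 = {a, b, c}  B4 = {a, d, f}
Tree: B1–B2, B1–B3, B1–B4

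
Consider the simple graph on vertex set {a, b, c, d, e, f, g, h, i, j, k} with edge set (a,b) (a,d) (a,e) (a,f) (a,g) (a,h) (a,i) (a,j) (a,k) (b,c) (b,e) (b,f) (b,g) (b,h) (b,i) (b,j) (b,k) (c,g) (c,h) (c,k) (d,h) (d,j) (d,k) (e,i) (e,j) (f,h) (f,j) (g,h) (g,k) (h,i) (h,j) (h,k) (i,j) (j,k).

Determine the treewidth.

A width-4 tree decomposition is:
Bags: B1 = {a, b, h, i, j}  B2 = {a, b, h, j, k}  B3 = {a, b, e, i, j}  B4 = {a, b, f, h, j}  B5 = {a, d, h, j, k}  B6 = {a, b, g, h, k}  B7 = {b, c, g, h, k}
Tree: B1–B2, B1–B3, B2–B4, B2–B5, B2–B6, B6–B7
The largest bag has 5 vertices, giving width 4; this decomposition certifies tw(G) ≤ 4. On the other hand G contains the 5-clique {a, b, e, i, j}. A clique must lie in a single bag of any decomposition, so no decomposition can have width below 4. Hence tw(G) = 4 exactly.

4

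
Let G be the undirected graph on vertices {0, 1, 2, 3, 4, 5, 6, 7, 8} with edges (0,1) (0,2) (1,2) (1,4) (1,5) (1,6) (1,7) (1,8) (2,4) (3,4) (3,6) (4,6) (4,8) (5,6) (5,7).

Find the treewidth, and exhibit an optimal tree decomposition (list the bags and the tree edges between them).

The largest bag has 3 vertices, giving width 2; this decomposition certifies tw(G) ≤ 2. On the other hand G contains the 3-clique {0, 1, 2}. A clique must lie in a single bag of any decomposition, so no decomposition can have width below 2. Combining the bounds, tw(G) = 2.

Treewidth 2.
Bags: B1 = {1, 5, 7}  B2 = {1, 5, 6}  B3 = {1, 4, 6}  B4 = {1, 2, 4}  B5 = {3, 4, 6}  B6 = {0, 1, 2}  B7 = {1, 4, 8}
Tree: B1–B2, B2–B3, B3–B4, B3–B5, B4–B6, B3–B7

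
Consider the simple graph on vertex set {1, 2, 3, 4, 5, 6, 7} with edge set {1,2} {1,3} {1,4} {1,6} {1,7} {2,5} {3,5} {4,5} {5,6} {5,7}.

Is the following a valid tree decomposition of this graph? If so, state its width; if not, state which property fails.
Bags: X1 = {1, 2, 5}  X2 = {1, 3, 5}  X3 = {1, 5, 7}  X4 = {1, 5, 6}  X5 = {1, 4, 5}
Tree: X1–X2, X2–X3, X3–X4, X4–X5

Yes; width 2.

Checking the three conditions: (i) the bags cover all of {1, 2, 3, 4, 5, 6, 7}; (ii) for each edge, some bag contains both endpoints; (iii) the bags containing any fixed vertex form a subtree. All hold, so the decomposition is valid with width 3 − 1 = 2.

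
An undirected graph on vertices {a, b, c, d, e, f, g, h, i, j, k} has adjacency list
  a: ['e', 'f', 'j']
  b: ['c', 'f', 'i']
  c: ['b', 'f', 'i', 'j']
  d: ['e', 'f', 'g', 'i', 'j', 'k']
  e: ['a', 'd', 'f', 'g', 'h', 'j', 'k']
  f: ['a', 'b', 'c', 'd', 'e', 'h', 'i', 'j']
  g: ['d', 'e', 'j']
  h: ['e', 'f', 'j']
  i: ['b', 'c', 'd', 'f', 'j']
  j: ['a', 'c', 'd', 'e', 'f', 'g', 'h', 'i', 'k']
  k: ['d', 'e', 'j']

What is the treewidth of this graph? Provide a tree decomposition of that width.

The largest bag has 4 vertices, giving width 3; this decomposition certifies tw(G) ≤ 3. Conversely, {d, e, g, j} is a clique of size 4, and the vertices of any clique must share a bag in every tree decomposition; so some bag has ≥ 4 vertices and tw(G) ≥ 3. Combining the bounds, tw(G) = 3.

Treewidth 3.
One such decomposition:
Bags: B1 = {d, e, j, k}  B2 = {d, e, f, j}  B3 = {d, f, i, j}  B4 = {a, e, f, j}  B5 = {d, e, g, j}  B6 = {e, f, h, j}  B7 = {c, f, i, j}  B8 = {b, c, f, i}
Tree: B1–B2, B2–B3, B2–B4, B1–B5, B4–B6, B3–B7, B7–B8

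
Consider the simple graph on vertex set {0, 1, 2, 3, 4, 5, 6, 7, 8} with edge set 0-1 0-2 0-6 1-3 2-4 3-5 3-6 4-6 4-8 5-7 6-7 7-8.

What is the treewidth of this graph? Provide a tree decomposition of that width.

Treewidth 3.
One such decomposition:
Bags: B1 = {4, 5, 7, 8}  B2 = {4, 5, 6, 7}  B3 = {3, 4, 5, 6}  B4 = {2, 3, 4, 6}  B5 = {0, 2, 3, 6}  B6 = {0, 1, 2, 3}
Tree: B1–B2, B2–B3, B3–B4, B4–B5, B5–B6

Each bag holds 4 vertices, so the decomposition has width 3, which upper-bounds the treewidth. For the lower bound: the 4 vertex sets {5,7,8}, {4}, {6}, {0,1,2,3} are disjoint, each induces a connected subgraph, and every pair is joined by at least one edge of G. Contracting each set to a single vertex therefore yields K_{4} as a minor, and since treewidth is minor-monotone, tw(G) ≥ tw(K_{4}) = 3. Hence tw(G) = 3 exactly.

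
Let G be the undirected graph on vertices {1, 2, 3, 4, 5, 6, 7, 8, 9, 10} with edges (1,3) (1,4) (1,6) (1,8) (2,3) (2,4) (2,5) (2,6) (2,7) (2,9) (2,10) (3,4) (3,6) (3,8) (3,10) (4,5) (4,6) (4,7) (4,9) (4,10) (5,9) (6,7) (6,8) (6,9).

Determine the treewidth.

3

A width-3 tree decomposition is:
Bags: B1 = {2, 4, 6, 7}  B2 = {2, 3, 4, 6}  B3 = {2, 4, 6, 9}  B4 = {1, 3, 4, 6}  B5 = {1, 3, 6, 8}  B6 = {2, 3, 4, 10}  B7 = {2, 4, 5, 9}
Tree: B1–B2, B1–B3, B2–B4, B4–B5, B2–B6, B3–B7
Each bag holds 4 vertices, so the decomposition has width 3, which upper-bounds the treewidth. On the other hand G contains the 4-clique {1, 3, 6, 8}. A clique must lie in a single bag of any decomposition, so no decomposition can have width below 3. Hence tw(G) = 3 exactly.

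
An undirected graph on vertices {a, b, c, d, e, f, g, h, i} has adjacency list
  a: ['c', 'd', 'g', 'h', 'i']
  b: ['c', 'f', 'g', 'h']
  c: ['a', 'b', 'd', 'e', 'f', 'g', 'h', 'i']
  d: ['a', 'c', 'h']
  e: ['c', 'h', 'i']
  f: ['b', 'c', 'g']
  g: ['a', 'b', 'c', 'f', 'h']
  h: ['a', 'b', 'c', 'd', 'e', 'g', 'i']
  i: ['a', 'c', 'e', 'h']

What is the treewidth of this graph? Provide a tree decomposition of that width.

Treewidth 3.
One optimal decomposition is:
Bags: B1 = {b, c, f, g}  B2 = {b, c, g, h}  B3 = {a, c, g, h}  B4 = {a, c, h, i}  B5 = {c, e, h, i}  B6 = {a, c, d, h}
Tree: B1–B2, B2–B3, B3–B4, B4–B5, B3–B6

Each bag holds 4 vertices, so the decomposition has width 3, which upper-bounds the treewidth. On the other hand G contains the 4-clique {c, e, h, i}. A clique must lie in a single bag of any decomposition, so no decomposition can have width below 3. Therefore the treewidth is 3.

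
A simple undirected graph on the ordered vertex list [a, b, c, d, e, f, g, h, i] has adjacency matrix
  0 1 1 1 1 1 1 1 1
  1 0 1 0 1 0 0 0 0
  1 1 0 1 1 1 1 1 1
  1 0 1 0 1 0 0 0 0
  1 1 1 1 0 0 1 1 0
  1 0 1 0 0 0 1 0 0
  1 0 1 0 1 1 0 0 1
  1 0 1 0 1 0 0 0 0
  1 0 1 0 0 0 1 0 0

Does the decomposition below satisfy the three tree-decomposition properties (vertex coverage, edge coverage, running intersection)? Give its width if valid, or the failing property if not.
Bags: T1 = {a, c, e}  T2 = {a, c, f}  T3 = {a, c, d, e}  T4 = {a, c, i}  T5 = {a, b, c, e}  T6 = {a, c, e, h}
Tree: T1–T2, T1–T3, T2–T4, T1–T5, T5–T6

No — vertex g appears in no bag.

A tree decomposition must satisfy three properties: every vertex lies in some bag; for every edge, both endpoints lie together in some bag; and for every vertex, the bags containing it form a connected subtree. Here vertex g appears in no bag, so the decomposition is invalid.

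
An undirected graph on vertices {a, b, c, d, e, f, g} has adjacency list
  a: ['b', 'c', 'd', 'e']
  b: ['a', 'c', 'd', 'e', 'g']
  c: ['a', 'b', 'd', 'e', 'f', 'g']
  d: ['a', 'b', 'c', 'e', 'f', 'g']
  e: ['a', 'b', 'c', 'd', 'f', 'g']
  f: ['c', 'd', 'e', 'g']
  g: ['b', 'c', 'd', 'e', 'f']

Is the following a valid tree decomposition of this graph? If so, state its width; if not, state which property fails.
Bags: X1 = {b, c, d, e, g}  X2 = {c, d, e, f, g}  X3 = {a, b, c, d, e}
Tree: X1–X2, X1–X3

Every vertex of G appears in some bag (union = {a, b, c, d, e, f, g}); every edge is covered by a bag; and for each vertex v the set of bags containing v is connected in the bag tree. The decomposition is therefore valid. The largest bag has 5 vertices, so the width is 4.

Yes; width 4.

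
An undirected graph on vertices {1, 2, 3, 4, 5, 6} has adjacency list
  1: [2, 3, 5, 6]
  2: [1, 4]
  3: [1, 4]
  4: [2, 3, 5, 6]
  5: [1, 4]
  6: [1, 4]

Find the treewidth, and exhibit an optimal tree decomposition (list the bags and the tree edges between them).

Treewidth 2.
One optimal decomposition is:
Bags: B1 = {1, 3, 4}  B2 = {1, 4, 6}  B3 = {1, 2, 4}  B4 = {1, 4, 5}
Tree: B1–B2, B2–B3, B3–B4

Every bag has size at most 3, so the width is 3 − 1 = 2 and tw(G) ≤ 2. For the lower bound, G contains the cycle 1–3–4–6–1, so G is not a forest; only forests have treewidth ≤ 1, hence tw(G) ≥ 2. Hence tw(G) = 2 exactly.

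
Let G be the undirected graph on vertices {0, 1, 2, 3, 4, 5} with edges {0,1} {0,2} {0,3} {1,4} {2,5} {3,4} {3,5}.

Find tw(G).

A width-2 tree decomposition is:
Bags: B1 = {0, 1, 4}  B2 = {0, 3, 4}  B3 = {0, 2, 3}  B4 = {2, 3, 5}
Tree: B1–B2, B2–B3, B3–B4
Every bag has size at most 3, so the width is 3 − 1 = 2 and tw(G) ≤ 2. Since 1–4–3–0–1 is a cycle in G, G is not acyclic. Forests are exactly the graphs of treewidth ≤ 1, so tw(G) ≥ 2. Therefore the treewidth is 2.

2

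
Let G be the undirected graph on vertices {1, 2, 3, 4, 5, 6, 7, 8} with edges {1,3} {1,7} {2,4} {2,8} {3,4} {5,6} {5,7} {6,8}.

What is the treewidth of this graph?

2

A width-2 tree decomposition is:
Bags: B1 = {1, 3, 4}  B2 = {1, 4, 7}  B3 = {4, 5, 7}  B4 = {4, 5, 6}  B5 = {4, 6, 8}  B6 = {2, 4, 8}
Tree: B1–B2, B2–B3, B3–B4, B4–B5, B5–B6
Each bag holds 3 vertices, so the decomposition has width 2, which upper-bounds the treewidth. Since 4–3–1–7–5–6–8–2–4 is a cycle in G, G is not acyclic. Forests are exactly the graphs of treewidth ≤ 1, so tw(G) ≥ 2. Combining the bounds, tw(G) = 2.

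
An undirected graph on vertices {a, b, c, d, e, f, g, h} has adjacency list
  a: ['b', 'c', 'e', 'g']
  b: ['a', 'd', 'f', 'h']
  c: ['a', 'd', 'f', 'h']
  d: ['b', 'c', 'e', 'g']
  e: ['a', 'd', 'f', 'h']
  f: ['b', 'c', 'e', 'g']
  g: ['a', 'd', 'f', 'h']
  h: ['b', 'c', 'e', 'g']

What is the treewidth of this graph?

4

A width-4 tree decomposition is:
Bags: B1 = {b, c, e, f, g}  B2 = {b, c, e, g, h}  B3 = {a, b, c, e, g}  B4 = {b, c, d, e, g}
Tree: B1–B2, B2–B3, B3–B4
The largest bag has 5 vertices, giving width 4; this decomposition certifies tw(G) ≤ 4. For the lower bound: the 5 vertex sets {f,g}, {c,h}, {a,b}, {e}, {d} are disjoint, each induces a connected subgraph, and every pair is joined by at least one edge of G. Contracting each set to a single vertex therefore yields K_{5} as a minor, and since treewidth is minor-monotone, tw(G) ≥ tw(K_{5}) = 4. Combining the bounds, tw(G) = 4.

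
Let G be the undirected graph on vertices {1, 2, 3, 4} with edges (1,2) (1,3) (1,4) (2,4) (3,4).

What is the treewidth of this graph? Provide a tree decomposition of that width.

Treewidth 2.
One optimal decomposition is:
Bags: B1 = {1, 3, 4}  B2 = {1, 2, 4}
Tree: B1–B2

Each bag holds 3 vertices, so the decomposition has width 2, which upper-bounds the treewidth. For the lower bound, the 3 vertices {1, 2, 4} are pairwise adjacent, and any tree decomposition puts a clique entirely inside one bag — forcing width ≥ 2. The upper and lower bounds meet at 2, so that is the treewidth.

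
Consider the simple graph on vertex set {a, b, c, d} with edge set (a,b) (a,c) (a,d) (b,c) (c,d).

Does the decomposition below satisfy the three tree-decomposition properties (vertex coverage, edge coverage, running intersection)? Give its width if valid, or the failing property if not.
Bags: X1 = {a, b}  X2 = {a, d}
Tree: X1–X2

A tree decomposition must satisfy three properties: every vertex lies in some bag; for every edge, both endpoints lie together in some bag; and for every vertex, the bags containing it form a connected subtree. Here vertex c appears in no bag, so the decomposition is invalid.

No — vertex c appears in no bag.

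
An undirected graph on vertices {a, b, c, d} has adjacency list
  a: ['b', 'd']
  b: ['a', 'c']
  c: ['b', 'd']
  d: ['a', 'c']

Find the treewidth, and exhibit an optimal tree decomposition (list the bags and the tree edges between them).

Treewidth 2.
Bags: B1 = {a, c, d}  B2 = {a, b, c}
Tree: B1–B2

Each bag holds 3 vertices, so the decomposition has width 2, which upper-bounds the treewidth. For the lower bound, G contains the cycle c–d–a–b–c, so G is not a forest; only forests have treewidth ≤ 1, hence tw(G) ≥ 2. Therefore the treewidth is 2.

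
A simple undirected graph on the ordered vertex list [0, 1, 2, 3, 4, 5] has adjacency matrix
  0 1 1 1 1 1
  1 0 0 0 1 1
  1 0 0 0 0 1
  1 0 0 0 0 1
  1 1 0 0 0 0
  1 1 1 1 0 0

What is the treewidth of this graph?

A width-2 tree decomposition is:
Bags: B1 = {0, 1, 5}  B2 = {0, 3, 5}  B3 = {0, 1, 4}  B4 = {0, 2, 5}
Tree: B1–B2, B1–B3, B1–B4
Each bag holds 3 vertices, so the decomposition has width 2, which upper-bounds the treewidth. For the lower bound, the 3 vertices {0, 1, 4} are pairwise adjacent, and any tree decomposition puts a clique entirely inside one bag — forcing width ≥ 2. Combining the bounds, tw(G) = 2.

2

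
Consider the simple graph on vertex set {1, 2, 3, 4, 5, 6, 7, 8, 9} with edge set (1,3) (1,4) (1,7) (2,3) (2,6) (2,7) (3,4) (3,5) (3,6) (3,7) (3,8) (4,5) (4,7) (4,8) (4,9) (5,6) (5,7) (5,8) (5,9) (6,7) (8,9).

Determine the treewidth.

A width-3 tree decomposition is:
Bags: B1 = {1, 3, 4, 7}  B2 = {3, 4, 5, 7}  B3 = {3, 5, 6, 7}  B4 = {2, 3, 6, 7}  B5 = {3, 4, 5, 8}  B6 = {4, 5, 8, 9}
Tree: B1–B2, B2–B3, B3–B4, B2–B5, B5–B6
Each bag holds 4 vertices, so the decomposition has width 3, which upper-bounds the treewidth. Conversely, {4, 5, 8, 9} is a clique of size 4, and the vertices of any clique must share a bag in every tree decomposition; so some bag has ≥ 4 vertices and tw(G) ≥ 3. Combining the bounds, tw(G) = 3.

3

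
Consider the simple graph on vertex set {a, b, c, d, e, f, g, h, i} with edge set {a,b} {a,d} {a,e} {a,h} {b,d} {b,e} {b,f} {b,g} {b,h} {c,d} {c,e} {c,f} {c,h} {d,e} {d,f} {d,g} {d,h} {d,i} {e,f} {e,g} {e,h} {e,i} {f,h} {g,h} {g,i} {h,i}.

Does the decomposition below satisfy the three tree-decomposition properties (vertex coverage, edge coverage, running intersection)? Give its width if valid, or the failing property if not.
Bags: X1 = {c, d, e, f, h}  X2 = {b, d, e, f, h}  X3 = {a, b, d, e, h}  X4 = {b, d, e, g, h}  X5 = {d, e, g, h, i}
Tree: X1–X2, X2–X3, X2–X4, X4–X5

Yes; width 4.

Checking the three conditions: (i) the bags cover all of {a, b, c, d, e, f, g, h, i}; (ii) for each edge, some bag contains both endpoints; (iii) the bags containing any fixed vertex form a subtree. All hold, so the decomposition is valid with width 5 − 1 = 4.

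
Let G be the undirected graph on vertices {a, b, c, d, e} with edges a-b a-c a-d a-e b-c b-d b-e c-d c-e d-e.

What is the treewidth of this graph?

A width-4 tree decomposition is:
Bags: B1 = {a, b, c, d, e}
Tree: (single bag)
A single bag containing all 5 vertices is trivially a valid decomposition of width 4. On the other hand G contains the 5-clique {a, b, c, d, e}. A clique must lie in a single bag of any decomposition, so no decomposition can have width below 4. Combining the bounds, tw(G) = 4.

4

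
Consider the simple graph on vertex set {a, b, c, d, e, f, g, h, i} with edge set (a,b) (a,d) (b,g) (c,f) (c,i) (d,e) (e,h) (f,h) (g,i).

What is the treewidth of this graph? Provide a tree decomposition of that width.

Each bag holds 3 vertices, so the decomposition has width 2, which upper-bounds the treewidth. The edges f–h–e–d–a–b–g–i–c–f form a cycle, so G is not a tree and its treewidth is at least 2. Combining the bounds, tw(G) = 2.

Treewidth 2.
One optimal decomposition is:
Bags: B1 = {e, f, h}  B2 = {d, e, f}  B3 = {a, d, f}  B4 = {a, b, f}  B5 = {b, f, g}  B6 = {f, g, i}  B7 = {c, f, i}
Tree: B1–B2, B2–B3, B3–B4, B4–B5, B5–B6, B6–B7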